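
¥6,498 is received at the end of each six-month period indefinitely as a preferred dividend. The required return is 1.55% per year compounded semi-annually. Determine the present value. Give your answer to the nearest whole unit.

¥838,452

Periodic rate r = 0.0155/2 per half-year.
Level perpetuity: PV = PMT / r = 6,498 / (0.0155/2) = ¥838,452.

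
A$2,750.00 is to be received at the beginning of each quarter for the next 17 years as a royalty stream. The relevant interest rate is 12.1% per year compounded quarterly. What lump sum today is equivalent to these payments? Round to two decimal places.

This is an annuity due: 68 payments of A$2,750.00 at the beginning of each quarter.
Periodic rate r = 0.121/4 per quarter; n is counted in quarters.
PV = PMT × [(1 − (1+r)^−n)/r] × (1+r) = 2,750 × [1 − (1+r)^−68] / r × (1+r) = A$81,315.21

A$81,315.21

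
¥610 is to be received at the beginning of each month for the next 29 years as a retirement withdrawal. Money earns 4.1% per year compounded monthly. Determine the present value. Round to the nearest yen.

¥124,481

This is an annuity due: 348 payments of ¥610 at the beginning of each month.
Periodic rate r = 0.041/12 per month; n is counted in months.
PV = PMT × [(1 − (1+r)^−n)/r] × (1+r) = 610 × [1 − (1+r)^−348] / r × (1+r) = ¥124,481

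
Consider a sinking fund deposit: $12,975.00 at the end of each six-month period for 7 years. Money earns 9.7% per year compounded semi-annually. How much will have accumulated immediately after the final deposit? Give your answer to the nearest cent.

This is an ordinary annuity: 14 deposits of $12,975.00 at the end of each six-month period.
Periodic rate r = 0.097/2 per half-year; n is counted in half-years.
FV = PMT × [((1+r)^n − 1)/r] = 12,975 × [(1+r)^14 − 1] / r = $251,661.11

$251,661.11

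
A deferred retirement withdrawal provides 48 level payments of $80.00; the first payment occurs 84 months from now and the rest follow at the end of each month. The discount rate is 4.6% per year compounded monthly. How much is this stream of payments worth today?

Ordinary annuity of 48 payments, first payment at period 84.
Periodic rate r = 0.046/12 per month; n is counted in months.
The ordinary-annuity PV formula values the stream one period before the first payment (period 83); discount that back 83 periods:
PV₀ = 80 × [1 − (1+r)^−48] / r × (1+r)^−83 = $2,548.69

$2,548.69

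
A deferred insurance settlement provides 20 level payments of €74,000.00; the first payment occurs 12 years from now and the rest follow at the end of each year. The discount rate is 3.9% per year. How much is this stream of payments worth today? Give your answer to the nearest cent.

Ordinary annuity of 20 payments, first payment at period 12.
Periodic rate r = 0.039 per year.
The ordinary-annuity PV formula values the stream one period before the first payment (period 11); discount that back 11 periods:
PV₀ = 74,000 × [1 − (1+r)^−20] / r × (1+r)^−11 = €666,107.87

€666,107.87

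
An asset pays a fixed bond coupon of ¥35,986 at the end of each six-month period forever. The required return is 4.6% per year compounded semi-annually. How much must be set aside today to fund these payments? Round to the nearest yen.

Periodic rate r = 0.046/2 per half-year.
Level perpetuity: PV = PMT / r = 35,986 / (0.046/2) = ¥1,564,609.

¥1,564,609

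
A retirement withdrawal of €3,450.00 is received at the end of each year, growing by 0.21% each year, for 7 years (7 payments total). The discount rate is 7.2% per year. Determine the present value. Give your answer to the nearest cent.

Periodic rate r = 0.072 per year.
Growing ordinary annuity: PV = PMT₁ × [1 − ((1+g)/(1+r))^n] / (r − g) = 3,450 × [1 − ((1+0.0021)/(1+r))^7] / (r − 0.0021) = €18,570.04.

€18,570.04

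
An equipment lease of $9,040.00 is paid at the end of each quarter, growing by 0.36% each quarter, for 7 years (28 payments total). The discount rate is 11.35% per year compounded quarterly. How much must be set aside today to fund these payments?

Periodic rate r = 0.1135/4 per quarter; n is counted in quarters.
Growing ordinary annuity: PV = PMT₁ × [1 − ((1+g)/(1+r))^n] / (r − g) = 9,040 × [1 − ((1+0.0036)/(1+r))^28] / (r − 0.0036) = $180,547.70.

$180,547.70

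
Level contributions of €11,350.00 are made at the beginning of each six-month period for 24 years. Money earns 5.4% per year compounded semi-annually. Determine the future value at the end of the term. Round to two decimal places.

€1,119,179.76

This is an annuity due: 48 deposits of €11,350.00 at the beginning of each six-month period.
Periodic rate r = 0.054/2 per half-year; n is counted in half-years.
FV = PMT × [((1+r)^n − 1)/r] × (1+r) = 11,350 × [(1+r)^48 − 1] / r × (1+r) = €1,119,179.76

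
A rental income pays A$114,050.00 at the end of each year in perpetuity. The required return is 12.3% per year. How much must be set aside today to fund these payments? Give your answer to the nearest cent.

Periodic rate r = 0.123 per year.
Level perpetuity: PV = PMT / r = 114,050 / (0.123) = A$927,235.77.

A$927,235.77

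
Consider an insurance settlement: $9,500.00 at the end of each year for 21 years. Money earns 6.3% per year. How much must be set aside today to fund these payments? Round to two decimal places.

$108,992.86

This is an ordinary annuity: 21 payments of $9,500.00 at the end of each year.
Periodic rate r = 0.063 per year.
PV = PMT × [(1 − (1+r)^−n)/r] = 9,500 × [1 − (1+r)^−21] / r = $108,992.86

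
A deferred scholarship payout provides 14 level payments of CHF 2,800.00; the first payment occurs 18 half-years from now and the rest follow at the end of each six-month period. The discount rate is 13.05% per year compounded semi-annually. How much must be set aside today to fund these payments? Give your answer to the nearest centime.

CHF 8,604.59

Ordinary annuity of 14 payments, first payment at period 18.
Periodic rate r = 0.1305/2 per half-year; n is counted in half-years.
The ordinary-annuity PV formula values the stream one period before the first payment (period 17); discount that back 17 periods:
PV₀ = 2,800 × [1 − (1+r)^−14] / r × (1+r)^−17 = CHF 8,604.59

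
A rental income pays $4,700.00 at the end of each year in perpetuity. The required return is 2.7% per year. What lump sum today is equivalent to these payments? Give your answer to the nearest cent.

Periodic rate r = 0.027 per year.
Level perpetuity: PV = PMT / r = 4,700 / (0.027) = $174,074.07.

$174,074.07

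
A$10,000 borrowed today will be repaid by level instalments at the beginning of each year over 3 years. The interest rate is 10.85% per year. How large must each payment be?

Level annuity due; solve PV = PMT × [(1 − (1+r)^−n)/r] × (1+r) for PMT.
Periodic rate r = 0.1085 per year.
With n = 3: PMT = 10,000 / ([(1 − (1+r)^−n)/r] × (1+r)) = A$3,681.97

A$3,681.97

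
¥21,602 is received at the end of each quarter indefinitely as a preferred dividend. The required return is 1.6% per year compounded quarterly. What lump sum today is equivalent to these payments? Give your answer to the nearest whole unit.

¥5,400,500

Periodic rate r = 0.016/4 per quarter.
Level perpetuity: PV = PMT / r = 21,602 / (0.016/4) = ¥5,400,500.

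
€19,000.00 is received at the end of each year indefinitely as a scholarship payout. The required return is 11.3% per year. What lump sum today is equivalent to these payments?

Periodic rate r = 0.113 per year.
Level perpetuity: PV = PMT / r = 19,000 / (0.113) = €168,141.59.

€168,141.59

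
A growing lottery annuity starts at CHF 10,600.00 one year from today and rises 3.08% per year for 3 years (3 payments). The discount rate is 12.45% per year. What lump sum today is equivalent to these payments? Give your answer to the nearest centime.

CHF 25,988.29

Periodic rate r = 0.1245 per year.
Growing ordinary annuity: PV = PMT₁ × [1 − ((1+g)/(1+r))^n] / (r − g) = 10,600 × [1 − ((1+0.0308)/(1+r))^3] / (r − 0.0308) = CHF 25,988.29.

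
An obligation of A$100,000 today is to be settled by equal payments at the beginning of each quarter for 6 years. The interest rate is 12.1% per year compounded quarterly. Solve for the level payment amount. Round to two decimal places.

Level annuity due; solve PV = PMT × [(1 − (1+r)^−n)/r] × (1+r) for PMT.
Periodic rate r = 0.121/4 per quarter; n is counted in quarters.
With n = 24: PMT = 100,000 / ([(1 − (1+r)^−n)/r] × (1+r)) = A$5,746.81

A$5,746.81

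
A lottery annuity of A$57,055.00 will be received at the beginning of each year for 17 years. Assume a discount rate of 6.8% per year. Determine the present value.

A$603,249.44

This is an annuity due: 17 payments of A$57,055.00 at the beginning of each year.
Periodic rate r = 0.068 per year.
PV = PMT × [(1 − (1+r)^−n)/r] × (1+r) = 57,055 × [1 − (1+r)^−17] / r × (1+r) = A$603,249.44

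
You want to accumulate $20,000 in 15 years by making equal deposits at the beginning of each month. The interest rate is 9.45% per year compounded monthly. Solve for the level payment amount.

Level annuity due; solve FV = PMT × [((1+r)^n − 1)/r] × (1+r) for PMT.
Periodic rate r = 0.0945/12 per month; n is counted in months.
With n = 180: PMT = 20,000 / ([((1+r)^n − 1)/r] × (1+r)) = $50.35

$50.35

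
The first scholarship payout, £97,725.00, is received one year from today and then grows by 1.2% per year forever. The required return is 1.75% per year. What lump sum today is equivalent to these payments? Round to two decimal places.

Periodic rate r = 0.0175 per year.
Growing perpetuity (Gordon): PV = PMT₁ / (r − g) = 97,725 / (r − 0.012) = £17,768,181.82.

£17,768,181.82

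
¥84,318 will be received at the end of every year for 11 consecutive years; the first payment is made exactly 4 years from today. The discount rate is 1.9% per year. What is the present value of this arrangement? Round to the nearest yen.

Ordinary annuity of 11 payments, first payment at period 4.
Periodic rate r = 0.019 per year.
The ordinary-annuity PV formula values the stream one period before the first payment (period 3); discount that back 3 periods:
PV₀ = 84,318 × [1 − (1+r)^−11] / r × (1+r)^−3 = ¥784,358

¥784,358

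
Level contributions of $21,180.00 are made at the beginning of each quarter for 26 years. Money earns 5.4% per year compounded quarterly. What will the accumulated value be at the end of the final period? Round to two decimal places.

$4,823,300.51

This is an annuity due: 104 deposits of $21,180.00 at the beginning of each quarter.
Periodic rate r = 0.054/4 per quarter; n is counted in quarters.
FV = PMT × [((1+r)^n − 1)/r] × (1+r) = 21,180 × [(1+r)^104 − 1] / r × (1+r) = $4,823,300.51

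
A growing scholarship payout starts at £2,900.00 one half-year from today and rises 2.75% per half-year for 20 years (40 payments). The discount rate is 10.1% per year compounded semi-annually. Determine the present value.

£74,075.25

Periodic rate r = 0.101/2 per half-year; n is counted in half-years.
Growing ordinary annuity: PV = PMT₁ × [1 − ((1+g)/(1+r))^n] / (r − g) = 2,900 × [1 − ((1+0.0275)/(1+r))^40] / (r − 0.0275) = £74,075.25.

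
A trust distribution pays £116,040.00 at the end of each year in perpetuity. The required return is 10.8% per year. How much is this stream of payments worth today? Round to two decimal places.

Periodic rate r = 0.108 per year.
Level perpetuity: PV = PMT / r = 116,040 / (0.108) = £1,074,444.44.

£1,074,444.44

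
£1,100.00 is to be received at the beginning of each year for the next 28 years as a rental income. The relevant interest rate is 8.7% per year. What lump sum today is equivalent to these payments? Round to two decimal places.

£12,414.22

This is an annuity due: 28 payments of £1,100.00 at the beginning of each year.
Periodic rate r = 0.087 per year.
PV = PMT × [(1 − (1+r)^−n)/r] × (1+r) = 1,100 × [1 − (1+r)^−28] / r × (1+r) = £12,414.22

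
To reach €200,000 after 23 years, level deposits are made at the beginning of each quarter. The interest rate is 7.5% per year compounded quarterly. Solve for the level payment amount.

Level annuity due; solve FV = PMT × [((1+r)^n − 1)/r] × (1+r) for PMT.
Periodic rate r = 0.075/4 per quarter; n is counted in quarters.
With n = 92: PMT = 200,000 / ([((1+r)^n − 1)/r] × (1+r)) = €813.73

€813.73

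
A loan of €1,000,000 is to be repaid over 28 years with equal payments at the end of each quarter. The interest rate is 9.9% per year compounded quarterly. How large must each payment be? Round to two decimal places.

€26,461.63

Level ordinary annuity; solve PV = PMT × [(1 − (1+r)^−n)/r] for PMT.
Periodic rate r = 0.099/4 per quarter; n is counted in quarters.
With n = 112: PMT = 1,000,000 / ([(1 − (1+r)^−n)/r]) = €26,461.63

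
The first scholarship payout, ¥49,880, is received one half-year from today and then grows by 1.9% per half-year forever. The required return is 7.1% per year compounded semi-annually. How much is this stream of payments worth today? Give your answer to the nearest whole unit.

Periodic rate r = 0.071/2 per half-year.
Growing perpetuity (Gordon): PV = PMT₁ / (r − g) = 49,880 / (r − 0.019) = ¥3,023,030.

¥3,023,030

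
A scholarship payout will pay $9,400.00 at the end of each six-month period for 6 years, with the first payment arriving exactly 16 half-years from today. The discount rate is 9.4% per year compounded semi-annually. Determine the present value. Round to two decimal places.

$42,550.06

Ordinary annuity of 12 payments, first payment at period 16.
Periodic rate r = 0.094/2 per half-year; n is counted in half-years.
The ordinary-annuity PV formula values the stream one period before the first payment (period 15); discount that back 15 periods:
PV₀ = 9,400 × [1 − (1+r)^−12] / r × (1+r)^−15 = $42,550.06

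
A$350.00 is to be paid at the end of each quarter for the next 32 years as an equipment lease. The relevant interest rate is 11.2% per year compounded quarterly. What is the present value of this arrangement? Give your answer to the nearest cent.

This is an ordinary annuity: 128 payments of A$350.00 at the end of each quarter.
Periodic rate r = 0.112/4 per quarter; n is counted in quarters.
PV = PMT × [(1 − (1+r)^−n)/r] = 350 × [1 − (1+r)^−128] / r = A$12,135.42

A$12,135.42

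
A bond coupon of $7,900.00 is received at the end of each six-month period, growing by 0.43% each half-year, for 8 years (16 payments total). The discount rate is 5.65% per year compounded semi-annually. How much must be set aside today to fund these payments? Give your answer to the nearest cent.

Periodic rate r = 0.0565/2 per half-year; n is counted in half-years.
Growing ordinary annuity: PV = PMT₁ × [1 − ((1+g)/(1+r))^n] / (r − g) = 7,900 × [1 − ((1+0.0043)/(1+r))^16] / (r − 0.0043) = $103,620.06.

$103,620.06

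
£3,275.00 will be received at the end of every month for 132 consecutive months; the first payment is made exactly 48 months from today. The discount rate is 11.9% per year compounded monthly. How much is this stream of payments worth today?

£151,235.50

Ordinary annuity of 132 payments, first payment at period 48.
Periodic rate r = 0.119/12 per month; n is counted in months.
The ordinary-annuity PV formula values the stream one period before the first payment (period 47); discount that back 47 periods:
PV₀ = 3,275 × [1 − (1+r)^−132] / r × (1+r)^−47 = £151,235.50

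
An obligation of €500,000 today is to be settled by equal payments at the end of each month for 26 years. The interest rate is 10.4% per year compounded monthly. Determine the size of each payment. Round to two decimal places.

Level ordinary annuity; solve PV = PMT × [(1 − (1+r)^−n)/r] for PMT.
Periodic rate r = 0.104/12 per month; n is counted in months.
With n = 312: PMT = 500,000 / ([(1 − (1+r)^−n)/r]) = €4,648.11

€4,648.11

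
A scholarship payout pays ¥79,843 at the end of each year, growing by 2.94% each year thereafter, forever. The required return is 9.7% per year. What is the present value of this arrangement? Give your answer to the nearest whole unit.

¥1,181,109

Periodic rate r = 0.097 per year.
Growing perpetuity (Gordon): PV = PMT₁ / (r − g) = 79,843 / (r − 0.0294) = ¥1,181,109.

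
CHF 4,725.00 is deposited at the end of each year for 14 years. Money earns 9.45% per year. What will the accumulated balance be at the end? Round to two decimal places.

This is an ordinary annuity: 14 deposits of CHF 4,725.00 at the end of each year.
Periodic rate r = 0.0945 per year.
FV = PMT × [((1+r)^n − 1)/r] = 4,725 × [(1+r)^14 − 1] / r = CHF 127,007.12

CHF 127,007.12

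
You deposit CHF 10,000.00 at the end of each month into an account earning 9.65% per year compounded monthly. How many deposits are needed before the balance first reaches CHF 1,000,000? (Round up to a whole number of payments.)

74 payments

Periodic rate r = 0.0965/12 per month; n is counted in months.
Ordinary annuity FV: 1,000,000 = 10,000 × [((1+r)^n − 1)/r].
(1+r)^n = 1 + 1,000,000 × r / 10,000, so n = ln(1 + 1,000,000·r/10,000) / ln(1+r) = 73.67.
Round up to a whole number of payments: n = 74.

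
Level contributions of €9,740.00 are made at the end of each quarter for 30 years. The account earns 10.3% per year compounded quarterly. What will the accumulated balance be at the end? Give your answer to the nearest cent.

€7,615,759.65

This is an ordinary annuity: 120 deposits of €9,740.00 at the end of each quarter.
Periodic rate r = 0.103/4 per quarter; n is counted in quarters.
FV = PMT × [((1+r)^n − 1)/r] = 9,740 × [(1+r)^120 − 1] / r = €7,615,759.65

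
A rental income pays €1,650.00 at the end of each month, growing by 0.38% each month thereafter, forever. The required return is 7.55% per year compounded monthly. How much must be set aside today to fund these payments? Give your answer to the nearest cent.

Periodic rate r = 0.0755/12 per month.
Growing perpetuity (Gordon): PV = PMT₁ / (r − g) = 1,650 / (r − 0.0038) = €662,207.36.

€662,207.36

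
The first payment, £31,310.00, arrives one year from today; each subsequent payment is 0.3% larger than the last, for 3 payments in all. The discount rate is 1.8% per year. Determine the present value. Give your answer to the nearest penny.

Periodic rate r = 0.018 per year.
Growing ordinary annuity: PV = PMT₁ × [1 − ((1+g)/(1+r))^n] / (r − g) = 31,310 × [1 − ((1+0.003)/(1+r))^3] / (r − 0.003) = £90,916.27.

£90,916.27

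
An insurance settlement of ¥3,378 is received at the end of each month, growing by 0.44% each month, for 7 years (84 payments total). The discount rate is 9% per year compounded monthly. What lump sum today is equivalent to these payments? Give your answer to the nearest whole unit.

¥248,522

Periodic rate r = 0.09/12 per month; n is counted in months.
Growing ordinary annuity: PV = PMT₁ × [1 − ((1+g)/(1+r))^n] / (r − g) = 3,378 × [1 − ((1+0.0044)/(1+r))^84] / (r − 0.0044) = ¥248,522.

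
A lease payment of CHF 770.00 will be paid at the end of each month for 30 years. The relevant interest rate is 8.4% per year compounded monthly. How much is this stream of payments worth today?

CHF 101,071.40

This is an ordinary annuity: 360 payments of CHF 770.00 at the end of each month.
Periodic rate r = 0.084/12 per month; n is counted in months.
PV = PMT × [(1 − (1+r)^−n)/r] = 770 × [1 − (1+r)^−360] / r = CHF 101,071.40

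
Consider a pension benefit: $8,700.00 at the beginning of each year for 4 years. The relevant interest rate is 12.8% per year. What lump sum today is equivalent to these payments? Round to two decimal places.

$29,311.99

This is an annuity due: 4 payments of $8,700.00 at the beginning of each year.
Periodic rate r = 0.128 per year.
PV = PMT × [(1 − (1+r)^−n)/r] × (1+r) = 8,700 × [1 − (1+r)^−4] / r × (1+r) = $29,311.99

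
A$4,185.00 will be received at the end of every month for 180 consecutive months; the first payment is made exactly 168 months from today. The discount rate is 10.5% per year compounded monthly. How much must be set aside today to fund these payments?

Ordinary annuity of 180 payments, first payment at period 168.
Periodic rate r = 0.105/12 per month; n is counted in months.
The ordinary-annuity PV formula values the stream one period before the first payment (period 167); discount that back 167 periods:
PV₀ = 4,185 × [1 − (1+r)^−180] / r × (1+r)^−167 = A$88,373.89

A$88,373.89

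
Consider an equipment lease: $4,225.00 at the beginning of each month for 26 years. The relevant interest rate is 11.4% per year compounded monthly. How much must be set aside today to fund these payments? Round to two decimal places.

$425,463.54

This is an annuity due: 312 payments of $4,225.00 at the beginning of each month.
Periodic rate r = 0.114/12 per month; n is counted in months.
PV = PMT × [(1 − (1+r)^−n)/r] × (1+r) = 4,225 × [1 − (1+r)^−312] / r × (1+r) = $425,463.54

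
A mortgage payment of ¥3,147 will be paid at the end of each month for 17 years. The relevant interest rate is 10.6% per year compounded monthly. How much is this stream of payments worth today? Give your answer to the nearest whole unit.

This is an ordinary annuity: 204 payments of ¥3,147 at the end of each month.
Periodic rate r = 0.106/12 per month; n is counted in months.
PV = PMT × [(1 − (1+r)^−n)/r] = 3,147 × [1 − (1+r)^−204] / r = ¥297,025

¥297,025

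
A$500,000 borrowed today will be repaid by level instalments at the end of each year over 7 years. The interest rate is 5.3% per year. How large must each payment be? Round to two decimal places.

A$87,351.72

Level ordinary annuity; solve PV = PMT × [(1 − (1+r)^−n)/r] for PMT.
Periodic rate r = 0.053 per year.
With n = 7: PMT = 500,000 / ([(1 − (1+r)^−n)/r]) = A$87,351.72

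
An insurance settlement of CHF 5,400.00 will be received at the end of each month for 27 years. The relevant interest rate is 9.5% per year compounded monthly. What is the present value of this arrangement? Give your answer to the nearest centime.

CHF 629,105.69

This is an ordinary annuity: 324 payments of CHF 5,400.00 at the end of each month.
Periodic rate r = 0.095/12 per month; n is counted in months.
PV = PMT × [(1 − (1+r)^−n)/r] = 5,400 × [1 − (1+r)^−324] / r = CHF 629,105.69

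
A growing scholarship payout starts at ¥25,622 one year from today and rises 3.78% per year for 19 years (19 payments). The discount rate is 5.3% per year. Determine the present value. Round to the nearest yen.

¥406,895

Periodic rate r = 0.053 per year.
Growing ordinary annuity: PV = PMT₁ × [1 − ((1+g)/(1+r))^n] / (r − g) = 25,622 × [1 − ((1+0.0378)/(1+r))^19] / (r − 0.0378) = ¥406,895.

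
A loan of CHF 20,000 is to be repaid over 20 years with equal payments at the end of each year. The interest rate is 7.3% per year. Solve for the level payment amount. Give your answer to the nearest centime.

Level ordinary annuity; solve PV = PMT × [(1 − (1+r)^−n)/r] for PMT.
Periodic rate r = 0.073 per year.
With n = 20: PMT = 20,000 / ([(1 − (1+r)^−n)/r]) = CHF 1,932.10

CHF 1,932.10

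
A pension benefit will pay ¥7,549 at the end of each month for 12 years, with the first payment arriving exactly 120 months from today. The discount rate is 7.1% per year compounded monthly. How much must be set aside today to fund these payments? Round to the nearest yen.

Ordinary annuity of 144 payments, first payment at period 120.
Periodic rate r = 0.071/12 per month; n is counted in months.
The ordinary-annuity PV formula values the stream one period before the first payment (period 119); discount that back 119 periods:
PV₀ = 7,549 × [1 − (1+r)^−144] / r × (1+r)^−119 = ¥361,916

¥361,916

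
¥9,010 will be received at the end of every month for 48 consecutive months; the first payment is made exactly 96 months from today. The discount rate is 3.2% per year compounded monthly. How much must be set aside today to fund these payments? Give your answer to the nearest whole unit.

Ordinary annuity of 48 payments, first payment at period 96.
Periodic rate r = 0.032/12 per month; n is counted in months.
The ordinary-annuity PV formula values the stream one period before the first payment (period 95); discount that back 95 periods:
PV₀ = 9,010 × [1 − (1+r)^−48] / r × (1+r)^−95 = ¥314,811

¥314,811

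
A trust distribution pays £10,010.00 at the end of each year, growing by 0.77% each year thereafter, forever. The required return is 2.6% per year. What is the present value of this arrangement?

Periodic rate r = 0.026 per year.
Growing perpetuity (Gordon): PV = PMT₁ / (r − g) = 10,010 / (r − 0.0077) = £546,994.54.

£546,994.54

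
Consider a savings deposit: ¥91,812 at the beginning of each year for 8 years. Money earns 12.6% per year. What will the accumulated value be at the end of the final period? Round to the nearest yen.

This is an annuity due: 8 deposits of ¥91,812 at the beginning of each year.
Periodic rate r = 0.126 per year.
FV = PMT × [((1+r)^n − 1)/r] × (1+r) = 91,812 × [(1+r)^8 − 1] / r × (1+r) = ¥1,299,710

¥1,299,710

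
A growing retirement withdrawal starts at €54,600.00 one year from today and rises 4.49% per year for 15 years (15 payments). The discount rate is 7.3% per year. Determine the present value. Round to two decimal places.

€638,057.74

Periodic rate r = 0.073 per year.
Growing ordinary annuity: PV = PMT₁ × [1 − ((1+g)/(1+r))^n] / (r − g) = 54,600 × [1 − ((1+0.0449)/(1+r))^15] / (r − 0.0449) = €638,057.74.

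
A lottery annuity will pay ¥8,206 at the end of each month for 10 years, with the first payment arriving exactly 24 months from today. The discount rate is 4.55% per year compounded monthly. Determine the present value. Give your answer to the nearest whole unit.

¥724,100

Ordinary annuity of 120 payments, first payment at period 24.
Periodic rate r = 0.0455/12 per month; n is counted in months.
The ordinary-annuity PV formula values the stream one period before the first payment (period 23); discount that back 23 periods:
PV₀ = 8,206 × [1 − (1+r)^−120] / r × (1+r)^−23 = ¥724,100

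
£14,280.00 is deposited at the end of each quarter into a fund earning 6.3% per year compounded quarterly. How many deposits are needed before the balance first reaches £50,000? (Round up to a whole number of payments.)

Periodic rate r = 0.063/4 per quarter; n is counted in quarters.
Ordinary annuity FV: 50,000 = 14,280 × [((1+r)^n − 1)/r].
(1+r)^n = 1 + 50,000 × r / 14,280, so n = ln(1 + 50,000·r/14,280) / ln(1+r) = 3.44.
Round up to a whole number of payments: n = 4.

4 payments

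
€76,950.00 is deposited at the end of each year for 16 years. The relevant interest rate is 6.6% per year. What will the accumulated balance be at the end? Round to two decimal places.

This is an ordinary annuity: 16 deposits of €76,950.00 at the end of each year.
Periodic rate r = 0.066 per year.
FV = PMT × [((1+r)^n − 1)/r] = 76,950 × [(1+r)^16 − 1] / r = €2,075,844.22

€2,075,844.22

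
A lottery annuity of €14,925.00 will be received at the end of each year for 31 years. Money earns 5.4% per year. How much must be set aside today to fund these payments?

€222,255.95

This is an ordinary annuity: 31 payments of €14,925.00 at the end of each year.
Periodic rate r = 0.054 per year.
PV = PMT × [(1 − (1+r)^−n)/r] = 14,925 × [1 − (1+r)^−31] / r = €222,255.95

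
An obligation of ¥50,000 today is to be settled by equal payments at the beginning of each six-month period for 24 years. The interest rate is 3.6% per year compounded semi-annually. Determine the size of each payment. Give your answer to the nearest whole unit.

¥1,537

Level annuity due; solve PV = PMT × [(1 − (1+r)^−n)/r] × (1+r) for PMT.
Periodic rate r = 0.036/2 per half-year; n is counted in half-years.
With n = 48: PMT = 50,000 / ([(1 − (1+r)^−n)/r] × (1+r)) = ¥1,537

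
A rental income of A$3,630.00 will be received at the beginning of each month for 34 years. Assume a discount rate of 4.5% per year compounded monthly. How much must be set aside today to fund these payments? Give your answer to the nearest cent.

A$760,634.53

This is an annuity due: 408 payments of A$3,630.00 at the beginning of each month.
Periodic rate r = 0.045/12 per month; n is counted in months.
PV = PMT × [(1 − (1+r)^−n)/r] × (1+r) = 3,630 × [1 − (1+r)^−408] / r × (1+r) = A$760,634.53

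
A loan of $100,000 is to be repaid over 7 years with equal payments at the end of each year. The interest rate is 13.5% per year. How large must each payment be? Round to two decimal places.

Level ordinary annuity; solve PV = PMT × [(1 − (1+r)^−n)/r] for PMT.
Periodic rate r = 0.135 per year.
With n = 7: PMT = 100,000 / ([(1 − (1+r)^−n)/r]) = $22,964.07

$22,964.07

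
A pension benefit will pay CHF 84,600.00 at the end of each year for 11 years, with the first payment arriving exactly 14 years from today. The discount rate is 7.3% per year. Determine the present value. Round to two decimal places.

Ordinary annuity of 11 payments, first payment at period 14.
Periodic rate r = 0.073 per year.
The ordinary-annuity PV formula values the stream one period before the first payment (period 13); discount that back 13 periods:
PV₀ = 84,600 × [1 − (1+r)^−11] / r × (1+r)^−13 = CHF 250,088.94

CHF 250,088.94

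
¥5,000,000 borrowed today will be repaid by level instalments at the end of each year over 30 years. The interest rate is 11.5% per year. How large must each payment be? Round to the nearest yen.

Level ordinary annuity; solve PV = PMT × [(1 − (1+r)^−n)/r] for PMT.
Periodic rate r = 0.115 per year.
With n = 30: PMT = 5,000,000 / ([(1 − (1+r)^−n)/r]) = ¥597,820

¥597,820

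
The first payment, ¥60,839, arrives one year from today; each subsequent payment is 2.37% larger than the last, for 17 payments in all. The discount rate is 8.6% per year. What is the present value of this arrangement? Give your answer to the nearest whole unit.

¥618,846

Periodic rate r = 0.086 per year.
Growing ordinary annuity: PV = PMT₁ × [1 − ((1+g)/(1+r))^n] / (r − g) = 60,839 × [1 − ((1+0.0237)/(1+r))^17] / (r − 0.0237) = ¥618,846.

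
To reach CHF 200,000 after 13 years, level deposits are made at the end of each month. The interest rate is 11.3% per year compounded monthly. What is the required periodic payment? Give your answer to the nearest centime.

CHF 568.10

Level ordinary annuity; solve FV = PMT × [((1+r)^n − 1)/r] for PMT.
Periodic rate r = 0.113/12 per month; n is counted in months.
With n = 156: PMT = 200,000 / ([((1+r)^n − 1)/r]) = CHF 568.10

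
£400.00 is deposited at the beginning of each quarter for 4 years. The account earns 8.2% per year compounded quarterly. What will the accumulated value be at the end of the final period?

£7,638.17

This is an annuity due: 16 deposits of £400.00 at the beginning of each quarter.
Periodic rate r = 0.082/4 per quarter; n is counted in quarters.
FV = PMT × [((1+r)^n − 1)/r] × (1+r) = 400 × [(1+r)^16 − 1] / r × (1+r) = £7,638.17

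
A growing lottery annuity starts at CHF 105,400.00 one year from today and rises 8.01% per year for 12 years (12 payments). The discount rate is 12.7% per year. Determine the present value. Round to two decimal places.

Periodic rate r = 0.127 per year.
Growing ordinary annuity: PV = PMT₁ × [1 − ((1+g)/(1+r))^n] / (r − g) = 105,400 × [1 − ((1+0.0801)/(1+r))^12] / (r − 0.0801) = CHF 897,910.95.

CHF 897,910.95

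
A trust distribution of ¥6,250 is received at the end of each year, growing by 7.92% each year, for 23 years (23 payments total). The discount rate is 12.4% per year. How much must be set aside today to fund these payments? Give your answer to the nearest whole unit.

¥84,767

Periodic rate r = 0.124 per year.
Growing ordinary annuity: PV = PMT₁ × [1 − ((1+g)/(1+r))^n] / (r − g) = 6,250 × [1 − ((1+0.0792)/(1+r))^23] / (r − 0.0792) = ¥84,767.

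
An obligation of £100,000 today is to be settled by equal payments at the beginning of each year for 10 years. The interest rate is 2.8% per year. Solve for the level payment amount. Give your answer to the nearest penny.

£11,287.65

Level annuity due; solve PV = PMT × [(1 − (1+r)^−n)/r] × (1+r) for PMT.
Periodic rate r = 0.028 per year.
With n = 10: PMT = 100,000 / ([(1 − (1+r)^−n)/r] × (1+r)) = £11,287.65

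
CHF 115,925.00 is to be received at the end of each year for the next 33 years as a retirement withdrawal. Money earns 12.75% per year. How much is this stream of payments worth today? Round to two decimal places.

CHF 891,884.80

This is an ordinary annuity: 33 payments of CHF 115,925.00 at the end of each year.
Periodic rate r = 0.1275 per year.
PV = PMT × [(1 − (1+r)^−n)/r] = 115,925 × [1 − (1+r)^−33] / r = CHF 891,884.80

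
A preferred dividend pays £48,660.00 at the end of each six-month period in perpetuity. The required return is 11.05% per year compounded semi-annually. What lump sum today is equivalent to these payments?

Periodic rate r = 0.1105/2 per half-year.
Level perpetuity: PV = PMT / r = 48,660 / (0.1105/2) = £880,723.98.

£880,723.98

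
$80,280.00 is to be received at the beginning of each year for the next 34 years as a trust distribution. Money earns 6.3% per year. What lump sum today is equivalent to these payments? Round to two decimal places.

$1,184,870.70

This is an annuity due: 34 payments of $80,280.00 at the beginning of each year.
Periodic rate r = 0.063 per year.
PV = PMT × [(1 − (1+r)^−n)/r] × (1+r) = 80,280 × [1 − (1+r)^−34] / r × (1+r) = $1,184,870.70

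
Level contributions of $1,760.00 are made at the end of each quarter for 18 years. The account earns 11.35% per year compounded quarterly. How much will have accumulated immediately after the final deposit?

This is an ordinary annuity: 72 deposits of $1,760.00 at the end of each quarter.
Periodic rate r = 0.1135/4 per quarter; n is counted in quarters.
FV = PMT × [((1+r)^n − 1)/r] = 1,760 × [(1+r)^72 − 1] / r = $403,008.46

$403,008.46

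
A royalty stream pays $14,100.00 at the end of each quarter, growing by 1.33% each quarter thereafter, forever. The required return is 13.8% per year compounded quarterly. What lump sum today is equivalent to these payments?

Periodic rate r = 0.138/4 per quarter.
Growing perpetuity (Gordon): PV = PMT₁ / (r − g) = 14,100 / (r − 0.0133) = $665,094.34.

$665,094.34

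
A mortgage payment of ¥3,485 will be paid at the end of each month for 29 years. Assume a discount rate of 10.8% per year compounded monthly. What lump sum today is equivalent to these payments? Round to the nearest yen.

This is an ordinary annuity: 348 payments of ¥3,485 at the end of each month.
Periodic rate r = 0.108/12 per month; n is counted in months.
PV = PMT × [(1 − (1+r)^−n)/r] = 3,485 × [1 − (1+r)^−348] / r = ¥370,089

¥370,089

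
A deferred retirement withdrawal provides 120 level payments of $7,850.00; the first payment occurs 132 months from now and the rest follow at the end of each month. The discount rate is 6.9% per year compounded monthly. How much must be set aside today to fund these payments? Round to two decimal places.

Ordinary annuity of 120 payments, first payment at period 132.
Periodic rate r = 0.069/12 per month; n is counted in months.
The ordinary-annuity PV formula values the stream one period before the first payment (period 131); discount that back 131 periods:
PV₀ = 7,850 × [1 − (1+r)^−120] / r × (1+r)^−131 = $320,434.97

$320,434.97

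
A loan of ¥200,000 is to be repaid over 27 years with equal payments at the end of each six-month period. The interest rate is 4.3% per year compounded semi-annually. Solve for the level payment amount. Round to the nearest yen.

Level ordinary annuity; solve PV = PMT × [(1 − (1+r)^−n)/r] for PMT.
Periodic rate r = 0.043/2 per half-year; n is counted in half-years.
With n = 54: PMT = 200,000 / ([(1 − (1+r)^−n)/r]) = ¥6,296

¥6,296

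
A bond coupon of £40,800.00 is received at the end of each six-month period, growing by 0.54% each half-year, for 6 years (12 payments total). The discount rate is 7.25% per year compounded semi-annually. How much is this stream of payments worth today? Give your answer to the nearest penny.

Periodic rate r = 0.0725/2 per half-year; n is counted in half-years.
Growing ordinary annuity: PV = PMT₁ × [1 − ((1+g)/(1+r))^n] / (r − g) = 40,800 × [1 − ((1+0.0054)/(1+r))^12] / (r − 0.0054) = £402,296.97.

£402,296.97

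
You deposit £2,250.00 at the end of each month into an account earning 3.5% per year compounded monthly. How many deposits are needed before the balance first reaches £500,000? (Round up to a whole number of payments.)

Periodic rate r = 0.035/12 per month; n is counted in months.
Ordinary annuity FV: 500,000 = 2,250 × [((1+r)^n − 1)/r].
(1+r)^n = 1 + 500,000 × r / 2,250, so n = ln(1 + 500,000·r/2,250) / ln(1+r) = 171.56.
Round up to a whole number of payments: n = 172.

172 payments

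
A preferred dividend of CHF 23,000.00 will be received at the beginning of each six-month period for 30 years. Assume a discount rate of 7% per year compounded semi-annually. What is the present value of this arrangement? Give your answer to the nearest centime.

CHF 593,809.40

This is an annuity due: 60 payments of CHF 23,000.00 at the beginning of each six-month period.
Periodic rate r = 0.07/2 per half-year; n is counted in half-years.
PV = PMT × [(1 − (1+r)^−n)/r] × (1+r) = 23,000 × [1 − (1+r)^−60] / r × (1+r) = CHF 593,809.40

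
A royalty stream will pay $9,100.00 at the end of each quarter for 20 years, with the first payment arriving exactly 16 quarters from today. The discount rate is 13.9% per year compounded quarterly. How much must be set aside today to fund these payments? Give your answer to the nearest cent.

Ordinary annuity of 80 payments, first payment at period 16.
Periodic rate r = 0.139/4 per quarter; n is counted in quarters.
The ordinary-annuity PV formula values the stream one period before the first payment (period 15); discount that back 15 periods:
PV₀ = 9,100 × [1 − (1+r)^−80] / r × (1+r)^−15 = $146,672.66

$146,672.66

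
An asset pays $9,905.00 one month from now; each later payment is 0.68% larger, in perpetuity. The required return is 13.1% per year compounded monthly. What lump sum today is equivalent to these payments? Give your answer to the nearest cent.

Periodic rate r = 0.131/12 per month.
Growing perpetuity (Gordon): PV = PMT₁ / (r − g) = 9,905 / (r − 0.0068) = $2,406,072.87.

$2,406,072.87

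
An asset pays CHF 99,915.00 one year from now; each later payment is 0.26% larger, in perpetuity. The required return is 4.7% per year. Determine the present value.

Periodic rate r = 0.047 per year.
Growing perpetuity (Gordon): PV = PMT₁ / (r − g) = 99,915 / (r − 0.0026) = CHF 2,250,337.84.

CHF 2,250,337.84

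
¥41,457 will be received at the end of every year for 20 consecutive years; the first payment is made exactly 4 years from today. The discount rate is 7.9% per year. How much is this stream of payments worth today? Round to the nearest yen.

¥326,439

Ordinary annuity of 20 payments, first payment at period 4.
Periodic rate r = 0.079 per year.
The ordinary-annuity PV formula values the stream one period before the first payment (period 3); discount that back 3 periods:
PV₀ = 41,457 × [1 − (1+r)^−20] / r × (1+r)^−3 = ¥326,439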